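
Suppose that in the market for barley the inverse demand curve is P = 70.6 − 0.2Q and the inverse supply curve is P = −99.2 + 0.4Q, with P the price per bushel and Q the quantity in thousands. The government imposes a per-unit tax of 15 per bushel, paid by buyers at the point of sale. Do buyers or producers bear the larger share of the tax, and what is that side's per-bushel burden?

Rewrite in direct form: Qd = 353 − 5P and Qs = 2.5P + 248.
Without the tax, 353 − 5P = 2.5P + 248 gives 7.5P = 105, so P* = 14 and Q* = 283.
With the tax collected from buyers, demand (in seller-price terms) shifts: Qd = 353 − 5(P + 15).
Solving gives Q = 258 with buyers paying 19 and producers receiving 4 (the 15 wedge).
Per-bushel burden: buyers 5, producers 10.
Producers take the larger share because supply is less price-elastic here (demand slope 5 vs supply slope 2.5).
The less price-elastic side of the market bears the larger share of a per-unit tax.

Producers bear the larger share: 10 per bushel.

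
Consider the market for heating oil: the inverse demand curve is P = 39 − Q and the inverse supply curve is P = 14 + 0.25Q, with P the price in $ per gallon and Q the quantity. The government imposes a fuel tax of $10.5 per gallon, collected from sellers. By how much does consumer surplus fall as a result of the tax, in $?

Inverting to Q(P) form: Qd = 39 − P; Qs = 4P − 56.
Before the tax: set 39 − P = 4P − 56 → P* = $19, Q* = 20.
With the tax collected from sellers, supply shifts: Qs = 4(P − 10.5) − 56.
New equilibrium: consumers pay $27.4, sellers receive $16.9, Q = 11.6. (Wedge: Pb − Ps = 10.5.)
ΔCS is the trapezoid between Q = 11.6 and Q = 20 of height $8.4: ½ · (20 + 11.6) · 8.4 = $132.72.

Consumer surplus falls by $132.72.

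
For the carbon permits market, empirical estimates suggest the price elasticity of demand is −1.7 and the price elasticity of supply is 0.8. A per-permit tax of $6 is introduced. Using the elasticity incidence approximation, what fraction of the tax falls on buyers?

Incidence ratio: buyers' share ≈ εs / (εs + |εd|) = 0.8 / (0.8 + 1.7) = 0.32.
Supply is the less elastic side, so buyers bear the smaller share.

Buyers' share ≈ 0.32.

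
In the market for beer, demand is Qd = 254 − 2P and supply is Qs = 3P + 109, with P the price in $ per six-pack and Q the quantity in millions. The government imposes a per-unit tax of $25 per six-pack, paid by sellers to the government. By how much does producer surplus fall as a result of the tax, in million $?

Producer surplus falls by $1810 million.

Without the tax, 254 − 2P = 3P + 109 gives 5P = 145, so P* = $29 and Q* = 196.
With the tax collected from sellers, supply shifts: Qs = 3(P − 25) + 109.
New equilibrium: buyers pay $44, sellers receive $19, Q = 166. (Wedge: Pb − Ps = 25.)
ΔPS is the trapezoid between Q = 166 and Q = 196 of height $10: ½ · (196 + 166) · 10 = $1810.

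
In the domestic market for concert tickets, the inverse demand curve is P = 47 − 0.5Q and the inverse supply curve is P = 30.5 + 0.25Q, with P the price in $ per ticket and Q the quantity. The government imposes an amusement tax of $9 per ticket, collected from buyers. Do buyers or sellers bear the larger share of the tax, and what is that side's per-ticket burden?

Rewrite in direct form: Qd = 94 − 2P and Qs = 4P − 122.
Without the tax, 94 − 2P = 4P − 122 gives 6P = 216, so P* = $36 and Q* = 22.
With the tax collected from buyers, demand (in seller-price terms) shifts: Qd = 94 − 2(P + 9).
Solving gives Q = 10 with buyers paying $42 and sellers receiving $33 (the $9 wedge).
Per-ticket burden: buyers $6, sellers $3.
Buyers take the larger share because demand is less price-elastic here (demand slope 2 vs supply slope 4).
The less price-elastic side of the market bears the larger share of a per-unit tax.

Buyers bear the larger share: $6 per ticket.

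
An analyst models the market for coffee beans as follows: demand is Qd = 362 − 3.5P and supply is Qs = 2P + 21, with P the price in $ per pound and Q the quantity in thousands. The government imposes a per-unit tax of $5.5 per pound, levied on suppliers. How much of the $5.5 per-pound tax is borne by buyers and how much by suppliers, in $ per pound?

Without the tax, 362 − 3.5P = 2P + 21 gives 5.5P = 341, so P* = $62 and Q* = 145.
With the tax collected from suppliers, supply shifts: Qs = 2(P − 5.5) + 21.
New equilibrium: buyers pay $64, suppliers receive $58.5, Q = 138. (Wedge: Pb − Ps = 5.5.)
Burden on buyers: $2; on suppliers: $3.5. (They sum to $5.5.)
The less price-elastic side of the market bears the larger share of a per-unit tax.

Buyers bear $2 per pound; suppliers bear $3.5 per pound.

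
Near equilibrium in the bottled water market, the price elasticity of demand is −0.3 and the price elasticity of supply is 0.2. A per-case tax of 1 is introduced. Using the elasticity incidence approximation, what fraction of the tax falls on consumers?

Incidence ratio: consumers' share ≈ εs / (εs + |εd|) = 0.2 / (0.2 + 0.3) = 0.4.
Supply is the less elastic side, so consumers bear the smaller share.

Consumers' share ≈ 0.4.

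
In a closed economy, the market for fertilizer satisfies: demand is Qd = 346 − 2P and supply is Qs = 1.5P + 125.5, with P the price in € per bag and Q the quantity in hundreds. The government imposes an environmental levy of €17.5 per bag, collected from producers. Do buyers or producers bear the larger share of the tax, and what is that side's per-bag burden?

Before the tax: set 346 − 2P = 1.5P + 125.5 → P* = €63, Q* = 220.
With the tax collected from producers, supply shifts: Qs = 1.5(P − 17.5) + 125.5.
New equilibrium: buyers pay €70.5, producers receive €53, Q = 205. (Wedge: Pb − Ps = 17.5.)
Per-bag burden: buyers €7.5, producers €10.
Producers take the larger share because supply is less price-elastic here (demand slope 2 vs supply slope 1.5).

Producers bear the larger share: €10 per bag.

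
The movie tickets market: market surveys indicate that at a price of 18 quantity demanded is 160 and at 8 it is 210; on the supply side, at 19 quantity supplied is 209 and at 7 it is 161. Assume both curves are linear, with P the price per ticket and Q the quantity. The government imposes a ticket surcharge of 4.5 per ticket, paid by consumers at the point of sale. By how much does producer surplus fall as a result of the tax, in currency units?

Demand slope: (210 − 160)/(8 − 18) = -5, so Qd = 250 − 5P.
Supply slope: (161 − 209)/(7 − 19) = 4, so Qs = 4P + 133.
Without the tax, 250 − 5P = 4P + 133 gives 9P = 117, so P* = 13 and Q* = 185.
With the tax collected from consumers, demand (in seller-price terms) shifts: Qd = 250 − 5(P + 4.5).
Solving gives Q = 175 with consumers paying 15 and producers receiving 10.5 (the 4.5 wedge).
ΔPS is the trapezoid between Q = 175 and Q = 185 of height 2.5: ½ · (185 + 175) · 2.5 = 450.

Producer surplus falls by 450.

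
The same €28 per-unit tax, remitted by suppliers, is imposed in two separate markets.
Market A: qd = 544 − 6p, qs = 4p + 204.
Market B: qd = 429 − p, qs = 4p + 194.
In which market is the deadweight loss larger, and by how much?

Market A: pre-tax p* = €34, q* = 340; post-tax q = 272.8; deadweight loss = €940.8.
Market B: pre-tax p* = €47, q* = 382; post-tax q = 359.6; deadweight loss = €313.6.
Difference: €940.8 vs €313.6 → market A is larger by €627.2.

Market A, by €627.2.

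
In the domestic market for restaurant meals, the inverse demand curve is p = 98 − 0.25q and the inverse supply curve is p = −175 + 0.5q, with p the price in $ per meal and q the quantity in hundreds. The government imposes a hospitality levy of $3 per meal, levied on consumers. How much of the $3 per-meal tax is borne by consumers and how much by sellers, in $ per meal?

Rewrite in direct form: qd = 392 − 4p and qs = 2p + 350.
Without the tax, 392 − 4p = 2p + 350 gives 6p = 42, so p* = $7 and q* = 364.
With the tax collected from consumers, demand (in seller-price terms) shifts: qd = 392 − 4(p + 3).
New equilibrium: consumers pay $8, sellers receive $5, q = 360. (Wedge: pb − ps = 3.)
Burden on consumers: $1; on sellers: $2. (They sum to $3.)

Consumers bear $1 per meal; sellers bear $2 per meal.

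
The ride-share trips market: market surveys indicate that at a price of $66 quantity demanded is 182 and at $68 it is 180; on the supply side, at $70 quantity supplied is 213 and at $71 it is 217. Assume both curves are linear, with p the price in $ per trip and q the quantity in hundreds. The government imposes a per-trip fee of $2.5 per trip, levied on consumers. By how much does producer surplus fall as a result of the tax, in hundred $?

Producer surplus falls by $92 hundred.

Demand slope: (180 − 182)/(68 − 66) = -1, so qd = 248 − p.
Supply slope: (217 − 213)/(71 − 70) = 4, so qs = 4p − 67.
Without the tax, 248 − p = 4p − 67 gives 5p = 315, so p* = $63 and q* = 185.
With the tax collected from consumers, demand (in seller-price terms) shifts: qd = 248 − (p + 2.5).
Solving gives q = 183 with consumers paying $65 and sellers receiving $62.5 (the $2.5 wedge).
ΔPS is the trapezoid between Q = 183 and Q = 185 of height $0.5: ½ · (185 + 183) · 0.5 = $92.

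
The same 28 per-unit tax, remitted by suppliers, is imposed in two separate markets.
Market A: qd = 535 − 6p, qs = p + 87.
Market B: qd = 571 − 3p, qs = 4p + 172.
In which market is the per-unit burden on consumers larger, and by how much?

Market B, by 12.

Market A: pre-tax p* = 64, q* = 151; post-tax q = 127; per-unit burden on consumers = 4.
Market B: pre-tax p* = 57, q* = 400; post-tax q = 352; per-unit burden on consumers = 16.
Difference: 4 vs 16 → market B is larger by 12.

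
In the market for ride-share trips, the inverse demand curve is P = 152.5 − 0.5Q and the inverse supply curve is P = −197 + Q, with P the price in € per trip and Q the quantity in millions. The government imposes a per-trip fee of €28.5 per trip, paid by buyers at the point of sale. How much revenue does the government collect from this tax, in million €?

Tax revenue = €6099 million.

Inverting to Q(P) form: Qd = 305 − 2P; Qs = P + 197.
Before the tax: set 305 − 2P = P + 197 → P* = €36, Q* = 233.
With the tax collected from buyers, demand (in seller-price terms) shifts: Qd = 305 − 2(P + 28.5).
New equilibrium: buyers pay €45.5, producers receive €17, Q = 214. (Wedge: Pb − Ps = 28.5.)
Revenue = t · Q = 28.5 · 214 = €6099.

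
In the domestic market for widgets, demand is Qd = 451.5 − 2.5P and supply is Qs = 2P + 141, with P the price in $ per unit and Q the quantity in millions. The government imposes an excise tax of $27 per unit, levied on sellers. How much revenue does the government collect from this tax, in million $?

Before the tax: set 451.5 − 2.5P = 2P + 141 → P* = $69, Q* = 279.
With the tax collected from sellers, supply shifts: Qs = 2(P − 27) + 141.
New equilibrium: consumers pay $81, sellers receive $54, Q = 249. (Wedge: Pb − Ps = 27.)
Revenue = t · Q = 27 · 249 = $6723.

Tax revenue = $6723 million.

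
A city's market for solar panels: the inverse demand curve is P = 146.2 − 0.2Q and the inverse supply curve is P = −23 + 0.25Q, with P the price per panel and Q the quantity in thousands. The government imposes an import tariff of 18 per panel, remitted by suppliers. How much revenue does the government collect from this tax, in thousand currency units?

Tax revenue = 6048 thousand.

Rewrite in direct form: Qd = 731 − 5P and Qs = 4P + 92.
Without the tax, 731 − 5P = 4P + 92 gives 9P = 639, so P* = 71 and Q* = 376.
With the tax collected from suppliers, supply shifts: Qs = 4(P − 18) + 92.
New equilibrium: consumers pay 79, suppliers receive 61, Q = 336. (Wedge: Pb − Ps = 18.)
Revenue = t · Q = 18 · 336 = 6048.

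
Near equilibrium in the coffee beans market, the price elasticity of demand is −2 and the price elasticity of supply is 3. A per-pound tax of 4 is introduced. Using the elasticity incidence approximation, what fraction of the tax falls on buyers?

Buyers' share ≈ 0.6.

Incidence ratio: buyers' share ≈ εs / (εs + |εd|) = 3 / (3 + 2) = 0.6.
Supply is the more elastic side, so buyers bear the larger share.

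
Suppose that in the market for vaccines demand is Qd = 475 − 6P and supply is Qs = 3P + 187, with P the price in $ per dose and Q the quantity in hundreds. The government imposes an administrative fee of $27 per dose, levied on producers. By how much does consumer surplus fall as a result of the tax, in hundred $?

Consumer surplus falls by $2304 hundred.

Without the tax, 475 − 6P = 3P + 187 gives 9P = 288, so P* = $32 and Q* = 283.
With the tax collected from producers, supply shifts: Qs = 3(P − 27) + 187.
Solving gives Q = 229 with consumers paying $41 and producers receiving $14 (the $27 wedge).
ΔCS is the trapezoid between Q = 229 and Q = 283 of height $9: ½ · (283 + 229) · 9 = $2304.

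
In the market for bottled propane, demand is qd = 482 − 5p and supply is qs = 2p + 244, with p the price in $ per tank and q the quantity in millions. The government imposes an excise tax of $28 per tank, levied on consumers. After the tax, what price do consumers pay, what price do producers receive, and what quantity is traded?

Consumers pay $42; producers receive $14; quantity = 272.

Without the tax, 482 − 5p = 2p + 244 gives 7p = 238, so p* = $34 and q* = 312.
With the tax collected from consumers, demand (in seller-price terms) shifts: qd = 482 − 5(p + 28).
New equilibrium: consumers pay $42, producers receive $14, q = 272. (Wedge: pb − ps = 28.)
The less price-elastic side of the market bears the larger share of a per-unit tax.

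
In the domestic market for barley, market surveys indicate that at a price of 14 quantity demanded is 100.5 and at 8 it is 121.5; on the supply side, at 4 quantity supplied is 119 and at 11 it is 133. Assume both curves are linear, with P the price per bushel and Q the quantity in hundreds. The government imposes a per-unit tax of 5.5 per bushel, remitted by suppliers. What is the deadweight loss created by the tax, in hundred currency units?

Deadweight loss = 19.25 hundred.

Demand slope: (121.5 − 100.5)/(8 − 14) = -3.5, so Qd = 149.5 − 3.5P.
Supply slope: (133 − 119)/(11 − 4) = 2, so Qs = 2P + 111.
Before the tax: set 149.5 − 3.5P = 2P + 111 → P* = 7, Q* = 125.
With the tax collected from suppliers, supply shifts: Qs = 2(P − 5.5) + 111.
New equilibrium: buyers pay 9, suppliers receive 3.5, Q = 118. (Wedge: Pb − Ps = 5.5.)
Quantity falls by |ΔQ| = |125 − 118| = 7.
DWL = ½ · t · |ΔQ| = ½ · 5.5 · 7 = 19.25.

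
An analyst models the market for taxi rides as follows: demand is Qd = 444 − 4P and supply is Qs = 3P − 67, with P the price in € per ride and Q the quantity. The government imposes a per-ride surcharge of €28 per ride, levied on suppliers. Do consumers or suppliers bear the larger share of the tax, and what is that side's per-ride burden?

Suppliers bear the larger share: €16 per ride.

Before the tax: set 444 − 4P = 3P − 67 → P* = €73, Q* = 152.
With the tax collected from suppliers, supply shifts: Qs = 3(P − 28) − 67.
Solving gives Q = 104 with consumers paying €85 and suppliers receiving €57 (the €28 wedge).
Per-ride burden: consumers €12, suppliers €16.
Suppliers take the larger share because supply is less price-elastic here (demand slope 4 vs supply slope 3).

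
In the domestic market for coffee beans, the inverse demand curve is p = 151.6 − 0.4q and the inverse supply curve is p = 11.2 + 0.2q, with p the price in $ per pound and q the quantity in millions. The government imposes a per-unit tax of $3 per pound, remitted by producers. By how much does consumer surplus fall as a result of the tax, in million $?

Rewrite in direct form: qd = 379 − 2.5p and qs = 5p − 56.
Without the tax, 379 − 2.5p = 5p − 56 gives 7.5p = 435, so p* = $58 and q* = 234.
With the tax collected from producers, supply shifts: qs = 5(p − 3) − 56.
Solving gives q = 229 with consumers paying $60 and producers receiving $57 (the $3 wedge).
ΔCS is the trapezoid between Q = 229 and Q = 234 of height $2: ½ · (234 + 229) · 2 = $463.

Consumer surplus falls by $463 million.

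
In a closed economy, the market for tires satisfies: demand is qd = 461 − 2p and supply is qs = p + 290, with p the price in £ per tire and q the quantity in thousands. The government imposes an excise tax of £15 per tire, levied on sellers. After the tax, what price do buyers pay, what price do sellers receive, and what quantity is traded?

Buyers pay £62; sellers receive £47; quantity = 337.

Without the tax, 461 − 2p = p + 290 gives 3p = 171, so p* = £57 and q* = 347.
With the tax collected from sellers, supply shifts: qs = (p − 15) + 290.
Solving gives q = 337 with buyers paying £62 and sellers receiving £47 (the £15 wedge).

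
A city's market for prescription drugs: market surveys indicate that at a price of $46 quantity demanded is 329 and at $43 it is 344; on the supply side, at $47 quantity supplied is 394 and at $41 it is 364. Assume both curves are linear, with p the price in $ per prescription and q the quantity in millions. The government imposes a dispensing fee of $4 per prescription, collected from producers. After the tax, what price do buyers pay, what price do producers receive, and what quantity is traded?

Buyers pay $42; producers receive $38; quantity = 349.

Demand slope: (344 − 329)/(43 − 46) = -5, so qd = 559 − 5p.
Supply slope: (364 − 394)/(41 − 47) = 5, so qs = 5p + 159.
Before the tax: set 559 − 5p = 5p + 159 → p* = $40, q* = 359.
With the tax collected from producers, supply shifts: qs = 5(p − 4) + 159.
New equilibrium: buyers pay $42, producers receive $38, q = 349. (Wedge: pb − ps = 4.)
The less price-elastic side of the market bears the larger share of a per-unit tax.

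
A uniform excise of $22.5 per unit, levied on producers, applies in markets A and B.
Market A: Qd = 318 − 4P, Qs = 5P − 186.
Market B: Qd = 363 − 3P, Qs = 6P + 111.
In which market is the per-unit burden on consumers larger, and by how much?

Market A: pre-tax P* = $56, Q* = 94; post-tax Q = 44; per-unit burden on consumers = $12.5.
Market B: pre-tax P* = $28, Q* = 279; post-tax Q = 234; per-unit burden on consumers = $15.
Difference: $12.5 vs $15 → market B is larger by $2.5.

Market B, by $2.5.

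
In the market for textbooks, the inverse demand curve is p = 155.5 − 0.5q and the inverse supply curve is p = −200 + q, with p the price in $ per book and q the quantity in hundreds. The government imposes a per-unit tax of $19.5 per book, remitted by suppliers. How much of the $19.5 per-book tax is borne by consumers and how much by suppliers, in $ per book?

Consumers bear $6.5 per book; suppliers bear $13 per book.

Inverting to q(p) form: qd = 311 − 2p; qs = p + 200.
Without the tax, 311 − 2p = p + 200 gives 3p = 111, so p* = $37 and q* = 237.
With the tax collected from suppliers, supply shifts: qs = (p − 19.5) + 200.
Solving gives q = 224 with consumers paying $43.5 and suppliers receiving $24 (the $19.5 wedge).
Burden on consumers: $6.5; on suppliers: $13. (They sum to $19.5.)
The less price-elastic side of the market bears the larger share of a per-unit tax.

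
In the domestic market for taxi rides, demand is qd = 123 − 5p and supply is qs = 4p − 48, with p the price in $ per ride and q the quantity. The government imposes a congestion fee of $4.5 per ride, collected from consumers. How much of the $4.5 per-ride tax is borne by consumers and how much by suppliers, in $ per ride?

Without the tax, 123 − 5p = 4p − 48 gives 9p = 171, so p* = $19 and q* = 28.
With the tax collected from consumers, demand (in seller-price terms) shifts: qd = 123 − 5(p + 4.5).
New equilibrium: consumers pay $21, suppliers receive $16.5, q = 18. (Wedge: pb − ps = 4.5.)
Burden on consumers: $2; on suppliers: $2.5. (They sum to $4.5.)

Consumers bear $2 per ride; suppliers bear $2.5 per ride.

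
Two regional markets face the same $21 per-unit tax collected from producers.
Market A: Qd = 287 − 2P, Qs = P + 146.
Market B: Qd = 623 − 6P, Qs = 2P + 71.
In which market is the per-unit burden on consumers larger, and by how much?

Market A, by $1.75.

Market A: pre-tax P* = $47, Q* = 193; post-tax Q = 179; per-unit burden on consumers = $7.
Market B: pre-tax P* = $69, Q* = 209; post-tax Q = 177.5; per-unit burden on consumers = $5.25.
Difference: $7 vs $5.25 → market A is larger by $1.75.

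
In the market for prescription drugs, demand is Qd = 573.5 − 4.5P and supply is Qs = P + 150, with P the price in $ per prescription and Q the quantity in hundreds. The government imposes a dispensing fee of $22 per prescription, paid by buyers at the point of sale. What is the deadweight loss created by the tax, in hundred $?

Before the tax: set 573.5 − 4.5P = P + 150 → P* = $77, Q* = 227.
With the tax collected from buyers, demand (in seller-price terms) shifts: Qd = 573.5 − 4.5(P + 22).
Solving gives Q = 209 with buyers paying $81 and suppliers receiving $59 (the $22 wedge).
Quantity falls by |ΔQ| = |227 − 209| = 18.
DWL = ½ · t · |ΔQ| = ½ · 22 · 18 = $198.

Deadweight loss = $198 hundred.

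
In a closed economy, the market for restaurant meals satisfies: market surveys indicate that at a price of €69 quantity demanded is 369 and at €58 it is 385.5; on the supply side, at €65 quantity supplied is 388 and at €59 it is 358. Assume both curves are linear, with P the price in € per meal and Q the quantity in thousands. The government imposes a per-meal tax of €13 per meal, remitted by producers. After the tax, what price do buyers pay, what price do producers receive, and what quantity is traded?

Buyers pay €73; producers receive €60; quantity = 363.

Demand slope: (385.5 − 369)/(58 − 69) = -1.5, so Qd = 472.5 − 1.5P.
Supply slope: (358 − 388)/(59 − 65) = 5, so Qs = 5P + 63.
Without the tax, 472.5 − 1.5P = 5P + 63 gives 6.5P = 409.5, so P* = €63 and Q* = 378.
With the tax collected from producers, supply shifts: Qs = 5(P − 13) + 63.
Solving gives Q = 363 with buyers paying €73 and producers receiving €60 (the €13 wedge).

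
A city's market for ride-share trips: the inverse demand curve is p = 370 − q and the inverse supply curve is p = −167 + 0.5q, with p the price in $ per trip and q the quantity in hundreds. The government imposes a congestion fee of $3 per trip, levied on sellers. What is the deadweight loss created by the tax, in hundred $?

Deadweight loss = $3 hundred.

Inverting to q(p) form: qd = 370 − p; qs = 2p + 334.
Without the tax, 370 − p = 2p + 334 gives 3p = 36, so p* = $12 and q* = 358.
With the tax collected from sellers, supply shifts: qs = 2(p − 3) + 334.
New equilibrium: consumers pay $14, sellers receive $11, q = 356. (Wedge: pb − ps = 3.)
Quantity falls by |ΔQ| = |358 − 356| = 2.
DWL = ½ · t · |ΔQ| = ½ · 3 · 2 = $3.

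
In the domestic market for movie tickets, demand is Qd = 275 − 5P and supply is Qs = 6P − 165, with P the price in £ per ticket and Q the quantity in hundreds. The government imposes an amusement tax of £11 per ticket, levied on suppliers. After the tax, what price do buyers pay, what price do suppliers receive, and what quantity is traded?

Without the tax, 275 − 5P = 6P − 165 gives 11P = 440, so P* = £40 and Q* = 75.
With the tax collected from suppliers, supply shifts: Qs = 6(P − 11) − 165.
New equilibrium: buyers pay £46, suppliers receive £35, Q = 45. (Wedge: Pb − Ps = 11.)

Buyers pay £46; suppliers receive £35; quantity = 45.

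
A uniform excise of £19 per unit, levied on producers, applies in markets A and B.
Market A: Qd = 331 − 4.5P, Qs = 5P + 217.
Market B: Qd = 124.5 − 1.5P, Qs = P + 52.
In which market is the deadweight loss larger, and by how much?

Market A, by £319.2.

Market A: pre-tax P* = £12, Q* = 277; post-tax Q = 232; deadweight loss = £427.5.
Market B: pre-tax P* = £29, Q* = 81; post-tax Q = 69.6; deadweight loss = £108.3.
Difference: £427.5 vs £108.3 → market A is larger by £319.2.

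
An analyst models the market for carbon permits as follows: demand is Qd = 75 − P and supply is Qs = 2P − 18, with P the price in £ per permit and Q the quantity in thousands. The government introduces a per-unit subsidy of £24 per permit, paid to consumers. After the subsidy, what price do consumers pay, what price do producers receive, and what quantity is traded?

Without the subsidy, 75 − P = 2P − 18 gives 3P = 93, so P* = £31 and Q* = 44.
With a per-unit subsidy paid to consumers, each effectively pays P − 24, so demand becomes Qd = 75 − (P − 24).
New equilibrium: consumers pay £15, producers receive £39, Q = 60. (Wedge: Pb − Ps = −24.)

Consumers pay £15; producers receive £39; quantity = 60.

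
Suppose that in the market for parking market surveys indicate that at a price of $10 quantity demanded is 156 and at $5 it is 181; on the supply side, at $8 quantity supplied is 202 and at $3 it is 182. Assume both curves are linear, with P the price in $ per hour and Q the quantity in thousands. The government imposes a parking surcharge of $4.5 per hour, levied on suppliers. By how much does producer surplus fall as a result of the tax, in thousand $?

Demand slope: (181 − 156)/(5 − 10) = -5, so Qd = 206 − 5P.
Supply slope: (182 − 202)/(3 − 8) = 4, so Qs = 4P + 170.
Before the tax: set 206 − 5P = 4P + 170 → P* = $4, Q* = 186.
With the tax collected from suppliers, supply shifts: Qs = 4(P − 4.5) + 170.
Solving gives Q = 176 with consumers paying $6 and suppliers receiving $1.5 (the $4.5 wedge).
ΔPS is the trapezoid between Q = 176 and Q = 186 of height $2.5: ½ · (186 + 176) · 2.5 = $452.5.

Producer surplus falls by $452.5 thousand.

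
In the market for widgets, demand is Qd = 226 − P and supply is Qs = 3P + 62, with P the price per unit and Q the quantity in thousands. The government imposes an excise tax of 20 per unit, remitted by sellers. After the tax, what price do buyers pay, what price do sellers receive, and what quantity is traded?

Buyers pay 56; sellers receive 36; quantity = 170.

Without the tax, 226 − P = 3P + 62 gives 4P = 164, so P* = 41 and Q* = 185.
With the tax collected from sellers, supply shifts: Qs = 3(P − 20) + 62.
New equilibrium: buyers pay 56, sellers receive 36, Q = 170. (Wedge: Pb − Ps = 20.)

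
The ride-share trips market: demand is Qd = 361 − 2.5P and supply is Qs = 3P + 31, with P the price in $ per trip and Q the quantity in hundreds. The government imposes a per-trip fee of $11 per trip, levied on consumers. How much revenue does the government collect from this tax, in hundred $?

Tax revenue = $2156 hundred.

Before the tax: set 361 − 2.5P = 3P + 31 → P* = $60, Q* = 211.
With the tax collected from consumers, demand (in seller-price terms) shifts: Qd = 361 − 2.5(P + 11).
Solving gives Q = 196 with consumers paying $66 and suppliers receiving $55 (the $11 wedge).
Revenue = t · Q = 11 · 196 = $2156.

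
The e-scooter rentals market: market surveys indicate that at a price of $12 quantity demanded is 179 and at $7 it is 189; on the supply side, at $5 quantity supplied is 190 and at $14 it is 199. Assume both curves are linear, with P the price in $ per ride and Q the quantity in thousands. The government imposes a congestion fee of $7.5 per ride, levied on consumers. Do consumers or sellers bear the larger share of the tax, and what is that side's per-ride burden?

Demand slope: (189 − 179)/(7 − 12) = -2, so Qd = 203 − 2P.
Supply slope: (199 − 190)/(14 − 5) = 1, so Qs = P + 185.
Before the tax: set 203 − 2P = P + 185 → P* = $6, Q* = 191.
With the tax collected from consumers, demand (in seller-price terms) shifts: Qd = 203 − 2(P + 7.5).
Solving gives Q = 186 with consumers paying $8.5 and sellers receiving $1 (the $7.5 wedge).
Per-ride burden: consumers $2.5, sellers $5.
Sellers take the larger share because supply is less price-elastic here (demand slope 2 vs supply slope 1).
The less price-elastic side of the market bears the larger share of a per-unit tax.

Sellers bear the larger share: $5 per ride.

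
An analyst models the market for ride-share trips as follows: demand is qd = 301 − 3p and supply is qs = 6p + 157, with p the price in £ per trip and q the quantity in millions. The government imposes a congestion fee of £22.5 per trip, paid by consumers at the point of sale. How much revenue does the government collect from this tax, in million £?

Tax revenue = £4680 million.

Without the tax, 301 − 3p = 6p + 157 gives 9p = 144, so p* = £16 and q* = 253.
With the tax collected from consumers, demand (in seller-price terms) shifts: qd = 301 − 3(p + 22.5).
New equilibrium: consumers pay £31, suppliers receive £8.5, q = 208. (Wedge: pb − ps = 22.5.)
Revenue = t · Q = 22.5 · 208 = £4680.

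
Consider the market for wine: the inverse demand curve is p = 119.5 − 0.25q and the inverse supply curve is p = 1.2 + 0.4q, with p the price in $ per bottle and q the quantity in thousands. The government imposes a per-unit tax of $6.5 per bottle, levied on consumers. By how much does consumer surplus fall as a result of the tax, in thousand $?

Rewrite in direct form: qd = 478 − 4p and qs = 2.5p − 3.
Before the tax: set 478 − 4p = 2.5p − 3 → p* = $74, q* = 182.
With the tax collected from consumers, demand (in seller-price terms) shifts: qd = 478 − 4(p + 6.5).
New equilibrium: consumers pay $76.5, suppliers receive $70, q = 172. (Wedge: pb − ps = 6.5.)
ΔCS is the trapezoid between Q = 172 and Q = 182 of height $2.5: ½ · (182 + 172) · 2.5 = $442.5.

Consumer surplus falls by $442.5 thousand.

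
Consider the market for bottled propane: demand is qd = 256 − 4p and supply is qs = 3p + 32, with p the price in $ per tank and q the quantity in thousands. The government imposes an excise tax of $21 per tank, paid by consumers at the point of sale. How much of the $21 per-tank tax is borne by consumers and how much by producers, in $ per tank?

Consumers bear $9 per tank; producers bear $12 per tank.

Before the tax: set 256 − 4p = 3p + 32 → p* = $32, q* = 128.
With the tax collected from consumers, demand (in seller-price terms) shifts: qd = 256 − 4(p + 21).
Solving gives q = 92 with consumers paying $41 and producers receiving $20 (the $21 wedge).
Burden on consumers: $9; on producers: $12. (They sum to $21.)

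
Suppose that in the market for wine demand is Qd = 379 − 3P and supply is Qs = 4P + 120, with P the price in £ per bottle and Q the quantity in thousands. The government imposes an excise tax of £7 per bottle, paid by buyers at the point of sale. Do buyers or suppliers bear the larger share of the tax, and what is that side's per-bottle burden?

Buyers bear the larger share: £4 per bottle.

Without the tax, 379 − 3P = 4P + 120 gives 7P = 259, so P* = £37 and Q* = 268.
With the tax collected from buyers, demand (in seller-price terms) shifts: Qd = 379 − 3(P + 7).
Solving gives Q = 256 with buyers paying £41 and suppliers receiving £34 (the £7 wedge).
Per-bottle burden: buyers £4, suppliers £3.
Buyers take the larger share because demand is less price-elastic here (demand slope 3 vs supply slope 4).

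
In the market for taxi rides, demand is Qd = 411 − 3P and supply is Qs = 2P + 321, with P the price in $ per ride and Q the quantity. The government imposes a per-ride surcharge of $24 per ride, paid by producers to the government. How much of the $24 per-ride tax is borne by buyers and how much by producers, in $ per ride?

Without the tax, 411 − 3P = 2P + 321 gives 5P = 90, so P* = $18 and Q* = 357.
With the tax collected from producers, supply shifts: Qs = 2(P − 24) + 321.
New equilibrium: buyers pay $27.6, producers receive $3.6, Q = 328.2. (Wedge: Pb − Ps = 24.)
Burden on buyers: $9.6; on producers: $14.4. (They sum to $24.)
The less price-elastic side of the market bears the larger share of a per-unit tax.

Buyers bear $9.6 per ride; producers bear $14.4 per ride.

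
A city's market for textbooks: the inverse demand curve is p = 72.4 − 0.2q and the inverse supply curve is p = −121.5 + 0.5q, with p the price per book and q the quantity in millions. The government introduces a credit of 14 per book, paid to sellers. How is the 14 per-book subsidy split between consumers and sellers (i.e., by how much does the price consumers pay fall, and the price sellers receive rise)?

Consumers gain 4 per book; sellers gain 10 per book.

Inverting to q(p) form: qd = 362 − 5p; qs = 2p + 243.
Before the subsidy: set 362 − 5p = 2p + 243 → p* = 17, q* = 277.
With a per-unit subsidy paid to sellers, each receives p + 14 per unit sold, so supply becomes qs = 2(p + 14) + 243.
New equilibrium: consumers pay 13, sellers receive 27, q = 297. (Wedge: pb − ps = −14.)
Gain to consumers: 4; to sellers: 10. (They sum to 14.)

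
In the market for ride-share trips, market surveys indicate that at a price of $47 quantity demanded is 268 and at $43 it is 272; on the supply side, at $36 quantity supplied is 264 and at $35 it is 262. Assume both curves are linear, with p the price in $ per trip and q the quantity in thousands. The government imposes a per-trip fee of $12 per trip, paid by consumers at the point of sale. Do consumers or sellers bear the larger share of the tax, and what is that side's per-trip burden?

Consumers bear the larger share: $8 per trip.

Demand slope: (272 − 268)/(43 − 47) = -1, so qd = 315 − p.
Supply slope: (262 − 264)/(35 − 36) = 2, so qs = 2p + 192.
Without the tax, 315 − p = 2p + 192 gives 3p = 123, so p* = $41 and q* = 274.
With the tax collected from consumers, demand (in seller-price terms) shifts: qd = 315 − (p + 12).
New equilibrium: consumers pay $49, sellers receive $37, q = 266. (Wedge: pb − ps = 12.)
Per-trip burden: consumers $8, sellers $4.
Consumers take the larger share because demand is less price-elastic here (demand slope 1 vs supply slope 2).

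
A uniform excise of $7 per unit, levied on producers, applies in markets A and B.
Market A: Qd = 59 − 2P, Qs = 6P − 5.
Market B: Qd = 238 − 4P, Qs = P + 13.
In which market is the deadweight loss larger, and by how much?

Market A: pre-tax P* = $8, Q* = 43; post-tax Q = 32.5; deadweight loss = $36.75.
Market B: pre-tax P* = $45, Q* = 58; post-tax Q = 52.4; deadweight loss = $19.6.
Difference: $36.75 vs $19.6 → market A is larger by $17.15.

Market A, by $17.15.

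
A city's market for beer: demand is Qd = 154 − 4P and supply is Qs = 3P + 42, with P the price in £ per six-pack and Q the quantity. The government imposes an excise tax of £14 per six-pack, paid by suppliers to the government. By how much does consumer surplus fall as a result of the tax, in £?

Without the tax, 154 − 4P = 3P + 42 gives 7P = 112, so P* = £16 and Q* = 90.
With the tax collected from suppliers, supply shifts: Qs = 3(P − 14) + 42.
New equilibrium: buyers pay £22, suppliers receive £8, Q = 66. (Wedge: Pb − Ps = 14.)
ΔCS is the trapezoid between Q = 66 and Q = 90 of height £6: ½ · (90 + 66) · 6 = £468.

Consumer surplus falls by £468.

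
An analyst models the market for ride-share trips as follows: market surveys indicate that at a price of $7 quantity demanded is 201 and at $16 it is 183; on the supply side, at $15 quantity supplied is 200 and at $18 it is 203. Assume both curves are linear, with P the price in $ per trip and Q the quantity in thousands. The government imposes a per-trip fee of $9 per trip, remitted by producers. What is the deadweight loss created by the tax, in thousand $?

Demand slope: (183 − 201)/(16 − 7) = -2, so Qd = 215 − 2P.
Supply slope: (203 − 200)/(18 − 15) = 1, so Qs = P + 185.
Without the tax, 215 − 2P = P + 185 gives 3P = 30, so P* = $10 and Q* = 195.
With the tax collected from producers, supply shifts: Qs = (P − 9) + 185.
Solving gives Q = 189 with consumers paying $13 and producers receiving $4 (the $9 wedge).
Quantity falls by |ΔQ| = |195 − 189| = 6.
DWL = ½ · t · |ΔQ| = ½ · 9 · 6 = $27.

Deadweight loss = $27 thousand.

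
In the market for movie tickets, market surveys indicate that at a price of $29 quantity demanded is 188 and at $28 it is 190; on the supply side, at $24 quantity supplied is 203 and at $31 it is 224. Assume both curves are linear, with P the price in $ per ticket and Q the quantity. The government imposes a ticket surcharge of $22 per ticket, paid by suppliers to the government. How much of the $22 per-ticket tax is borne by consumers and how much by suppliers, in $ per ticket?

Consumers bear $13.2 per ticket; suppliers bear $8.8 per ticket.

Demand slope: (190 − 188)/(28 − 29) = -2, so Qd = 246 − 2P.
Supply slope: (224 − 203)/(31 − 24) = 3, so Qs = 3P + 131.
Without the tax, 246 − 2P = 3P + 131 gives 5P = 115, so P* = $23 and Q* = 200.
With the tax collected from suppliers, supply shifts: Qs = 3(P − 22) + 131.
New equilibrium: consumers pay $36.2, suppliers receive $14.2, Q = 173.6. (Wedge: Pb − Ps = 22.)
Burden on consumers: $13.2; on suppliers: $8.8. (They sum to $22.)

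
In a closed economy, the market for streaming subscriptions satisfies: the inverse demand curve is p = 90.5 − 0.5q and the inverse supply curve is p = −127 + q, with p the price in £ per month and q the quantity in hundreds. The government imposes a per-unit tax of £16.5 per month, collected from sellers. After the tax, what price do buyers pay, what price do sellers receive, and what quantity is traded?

Buyers pay £23.5; sellers receive £7; quantity = 134.

Rewrite in direct form: qd = 181 − 2p and qs = p + 127.
Before the tax: set 181 − 2p = p + 127 → p* = £18, q* = 145.
With the tax collected from sellers, supply shifts: qs = (p − 16.5) + 127.
Solving gives q = 134 with buyers paying £23.5 and sellers receiving £7 (the £16.5 wedge).
The less price-elastic side of the market bears the larger share of a per-unit tax.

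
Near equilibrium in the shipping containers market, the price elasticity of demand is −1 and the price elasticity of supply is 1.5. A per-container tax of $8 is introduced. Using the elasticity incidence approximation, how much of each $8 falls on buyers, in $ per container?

Buyers bear ≈ $4.8 per container.

Incidence ratio: buyers' share ≈ εs / (εs + |εd|) = 1.5 / (1.5 + 1) = 0.6.
So buyers bear ≈ 0.6 × $8 = $4.8; producers bear $3.2.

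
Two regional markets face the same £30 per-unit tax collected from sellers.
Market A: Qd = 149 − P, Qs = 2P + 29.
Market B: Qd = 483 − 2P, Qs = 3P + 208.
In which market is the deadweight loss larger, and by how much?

Market A: pre-tax P* = £40, Q* = 109; post-tax Q = 89; deadweight loss = £300.
Market B: pre-tax P* = £55, Q* = 373; post-tax Q = 337; deadweight loss = £540.
Difference: £300 vs £540 → market B is larger by £240.

Market B, by £240.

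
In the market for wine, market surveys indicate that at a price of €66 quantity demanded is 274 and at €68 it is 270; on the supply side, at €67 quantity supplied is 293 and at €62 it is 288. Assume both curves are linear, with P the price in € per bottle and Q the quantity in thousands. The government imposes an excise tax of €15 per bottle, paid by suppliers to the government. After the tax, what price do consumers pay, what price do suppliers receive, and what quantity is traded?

Demand slope: (270 − 274)/(68 − 66) = -2, so Qd = 406 − 2P.
Supply slope: (288 − 293)/(62 − 67) = 1, so Qs = P + 226.
Without the tax, 406 − 2P = P + 226 gives 3P = 180, so P* = €60 and Q* = 286.
With the tax collected from suppliers, supply shifts: Qs = (P − 15) + 226.
Solving gives Q = 276 with consumers paying €65 and suppliers receiving €50 (the €15 wedge).

Consumers pay €65; suppliers receive €50; quantity = 276.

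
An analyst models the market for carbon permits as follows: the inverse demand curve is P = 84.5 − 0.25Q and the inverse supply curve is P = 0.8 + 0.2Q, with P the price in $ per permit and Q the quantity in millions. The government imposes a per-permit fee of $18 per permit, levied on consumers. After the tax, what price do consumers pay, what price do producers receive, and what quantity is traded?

Consumers pay $48; producers receive $30; quantity = 146.

Inverting to Q(P) form: Qd = 338 − 4P; Qs = 5P − 4.
Before the tax: set 338 − 4P = 5P − 4 → P* = $38, Q* = 186.
With the tax collected from consumers, demand (in seller-price terms) shifts: Qd = 338 − 4(P + 18).
New equilibrium: consumers pay $48, producers receive $30, Q = 146. (Wedge: Pb − Ps = 18.)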